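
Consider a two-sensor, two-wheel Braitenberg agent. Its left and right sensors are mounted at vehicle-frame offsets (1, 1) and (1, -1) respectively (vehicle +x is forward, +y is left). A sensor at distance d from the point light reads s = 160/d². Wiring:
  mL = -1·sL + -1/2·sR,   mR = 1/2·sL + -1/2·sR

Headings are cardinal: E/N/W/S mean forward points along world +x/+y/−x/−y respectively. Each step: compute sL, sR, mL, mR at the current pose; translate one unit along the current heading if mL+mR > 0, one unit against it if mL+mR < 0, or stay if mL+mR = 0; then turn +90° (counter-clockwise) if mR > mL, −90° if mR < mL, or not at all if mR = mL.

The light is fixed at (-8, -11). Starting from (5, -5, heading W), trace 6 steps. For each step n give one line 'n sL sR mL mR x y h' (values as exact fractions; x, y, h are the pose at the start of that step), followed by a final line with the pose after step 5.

n=0: pose=(5,-5,W); sL=160/169, sR=160/193; mL=-44400/32617, mR=1920/32617; mL+mR=-42480/32617 → advance -1; mR−mL=240/169 → turn +1·90°
n=1: pose=(6,-5,S); sL=16/25, sR=80/97; mL=-2552/2425, mR=-224/2425; mL+mR=-2776/2425 → advance -1; mR−mL=24/25 → turn +1·90°
n=2: pose=(6,-4,E); sL=160/289, sR=160/261; mL=-64880/75429, mR=-2240/75429; mL+mR=-67120/75429 → advance -1; mR−mL=240/289 → turn +1·90°
n=3: pose=(5,-4,N); sL=10/13, sR=8/13; mL=-14/13, mR=1/13; mL+mR=-1 → advance -1; mR−mL=15/13 → turn +1·90°
n=4: pose=(5,-5,W); sL=160/169, sR=160/193; mL=-44400/32617, mR=1920/32617; mL+mR=-42480/32617 → advance -1; mR−mL=240/169 → turn +1·90°
n=5: pose=(6,-5,S); sL=16/25, sR=80/97; mL=-2552/2425, mR=-224/2425; mL+mR=-2776/2425 → advance -1; mR−mL=24/25 → turn +1·90°

0 160/169 160/193 -44400/32617 1920/32617 5 -5 W
1 16/25 80/97 -2552/2425 -224/2425 6 -5 S
2 160/289 160/261 -64880/75429 -2240/75429 6 -4 E
3 10/13 8/13 -14/13 1/13 5 -4 N
4 160/169 160/193 -44400/32617 1920/32617 5 -5 W
5 16/25 80/97 -2552/2425 -224/2425 6 -5 S
final 6 -4 E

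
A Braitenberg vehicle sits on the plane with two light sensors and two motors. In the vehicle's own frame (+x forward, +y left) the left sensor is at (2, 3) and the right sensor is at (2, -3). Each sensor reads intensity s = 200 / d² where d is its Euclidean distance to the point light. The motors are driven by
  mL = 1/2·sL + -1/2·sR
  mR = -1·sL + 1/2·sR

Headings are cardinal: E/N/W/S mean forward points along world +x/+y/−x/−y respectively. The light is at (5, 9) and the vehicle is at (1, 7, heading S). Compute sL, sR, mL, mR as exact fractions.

left sensor world pos  = (4, 5); dL² = 17
right sensor world pos = (-2, 5); dR² = 65
sL = 200/17 = 200/17
sR = 200/65 = 40/13
mL = 1/2·sL + -1/2·sR = 960/221
mR = -1·sL + 1/2·sR = -2260/221

200/17 40/13 960/221 -2260/221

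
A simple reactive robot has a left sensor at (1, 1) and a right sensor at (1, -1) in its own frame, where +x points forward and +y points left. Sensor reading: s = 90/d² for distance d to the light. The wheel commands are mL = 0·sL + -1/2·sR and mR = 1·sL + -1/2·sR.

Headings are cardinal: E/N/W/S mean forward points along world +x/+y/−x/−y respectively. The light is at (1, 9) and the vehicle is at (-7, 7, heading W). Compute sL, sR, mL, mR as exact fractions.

left sensor world pos  = (-8, 6); dL² = 90
right sensor world pos = (-8, 8); dR² = 82
sL = 90/90 = 1
sR = 90/82 = 45/41
mL = 0·sL + -1/2·sR = -45/82
mR = 1·sL + -1/2·sR = 37/82

1 45/41 -45/82 37/82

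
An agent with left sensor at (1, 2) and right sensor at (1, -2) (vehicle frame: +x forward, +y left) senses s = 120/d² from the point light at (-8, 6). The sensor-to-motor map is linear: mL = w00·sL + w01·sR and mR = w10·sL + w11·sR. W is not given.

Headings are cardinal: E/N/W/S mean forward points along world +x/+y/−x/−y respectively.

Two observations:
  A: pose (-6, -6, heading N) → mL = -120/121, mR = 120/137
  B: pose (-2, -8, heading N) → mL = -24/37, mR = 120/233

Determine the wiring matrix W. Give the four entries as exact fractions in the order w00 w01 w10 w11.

-1 0 0 1

obs A: pose=(-6,-6,N) → sL=120/121, sR=120/137, mL=-120/121, mR=120/137
obs B: pose=(-2,-8,N) → sL=24/37, sR=120/233, mL=-24/37, mR=120/233
sensor matrix S = [[120/121, 120/137], [24/37, 120/233]]; det S = -8202240/142910317
solve [mL_A; mL_B] = S·[w00; w01] and [mR_A; mR_B] = S·[w10; w11]:
  w00 = -1, w01 = 0, w10 = 0, w11 = 1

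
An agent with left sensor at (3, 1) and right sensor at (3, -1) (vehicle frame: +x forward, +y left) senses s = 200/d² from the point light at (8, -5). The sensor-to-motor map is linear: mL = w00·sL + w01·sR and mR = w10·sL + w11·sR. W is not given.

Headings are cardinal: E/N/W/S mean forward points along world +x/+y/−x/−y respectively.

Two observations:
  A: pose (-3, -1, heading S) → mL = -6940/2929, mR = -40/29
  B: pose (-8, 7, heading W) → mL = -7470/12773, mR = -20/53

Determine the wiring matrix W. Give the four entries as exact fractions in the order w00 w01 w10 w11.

-1/2 -1 0 -1

obs A: pose=(-3,-1,S) → sL=200/101, sR=40/29, mL=-6940/2929, mR=-40/29
obs B: pose=(-8,7,W) → sL=100/241, sR=20/53, mL=-7470/12773, mR=-20/53
sensor matrix S = [[200/101, 40/29], [100/241, 20/53]]; det S = 6544000/37412117
solve [mL_A; mL_B] = S·[w00; w01] and [mR_A; mR_B] = S·[w10; w11]:
  w00 = -1/2, w01 = -1, w10 = 0, w11 = -1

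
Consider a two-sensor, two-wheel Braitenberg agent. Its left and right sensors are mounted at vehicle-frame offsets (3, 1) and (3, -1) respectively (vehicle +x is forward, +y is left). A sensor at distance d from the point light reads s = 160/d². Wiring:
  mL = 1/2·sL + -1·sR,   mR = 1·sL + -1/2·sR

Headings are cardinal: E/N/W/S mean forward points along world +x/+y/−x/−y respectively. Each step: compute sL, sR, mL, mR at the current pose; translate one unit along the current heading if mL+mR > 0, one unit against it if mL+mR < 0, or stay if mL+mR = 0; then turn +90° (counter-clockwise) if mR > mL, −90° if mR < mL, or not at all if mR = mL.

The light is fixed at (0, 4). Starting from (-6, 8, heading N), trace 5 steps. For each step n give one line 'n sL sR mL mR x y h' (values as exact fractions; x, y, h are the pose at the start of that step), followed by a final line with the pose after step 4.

0 80/49 80/37 -2440/1813 1000/1813 -6 8 N
1 32/17 160/97 -1168/1649 1744/1649 -6 7 W
2 40/9 5/2 -5/18 115/36 -7 7 S
3 32/5 160/17 -528/85 144/85 -7 6 E
4 80/53 80/37 -2760/1961 840/1961 -8 6 N
final -8 5 W

n=0: pose=(-6,8,N); sL=80/49, sR=80/37; mL=-2440/1813, mR=1000/1813; mL+mR=-1440/1813 → advance -1; mR−mL=3440/1813 → turn +1·90°
n=1: pose=(-6,7,W); sL=32/17, sR=160/97; mL=-1168/1649, mR=1744/1649; mL+mR=576/1649 → advance +1; mR−mL=2912/1649 → turn +1·90°
n=2: pose=(-7,7,S); sL=40/9, sR=5/2; mL=-5/18, mR=115/36; mL+mR=35/12 → advance +1; mR−mL=125/36 → turn +1·90°
n=3: pose=(-7,6,E); sL=32/5, sR=160/17; mL=-528/85, mR=144/85; mL+mR=-384/85 → advance -1; mR−mL=672/85 → turn +1·90°
n=4: pose=(-8,6,N); sL=80/53, sR=80/37; mL=-2760/1961, mR=840/1961; mL+mR=-1920/1961 → advance -1; mR−mL=3600/1961 → turn +1·90°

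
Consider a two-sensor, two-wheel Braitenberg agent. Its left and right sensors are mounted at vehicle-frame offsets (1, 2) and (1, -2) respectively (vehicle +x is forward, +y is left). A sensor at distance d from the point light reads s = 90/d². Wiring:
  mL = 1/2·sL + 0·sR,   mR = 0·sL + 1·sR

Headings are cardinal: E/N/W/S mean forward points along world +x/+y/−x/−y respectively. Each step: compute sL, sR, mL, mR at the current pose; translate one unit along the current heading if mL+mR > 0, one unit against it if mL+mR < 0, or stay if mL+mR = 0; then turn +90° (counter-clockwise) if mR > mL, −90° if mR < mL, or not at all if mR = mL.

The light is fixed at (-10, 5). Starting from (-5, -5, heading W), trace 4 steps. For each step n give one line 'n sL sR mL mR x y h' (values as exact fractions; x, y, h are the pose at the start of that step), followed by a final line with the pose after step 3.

0 9/16 9/8 9/32 9/8 -5 -5 W
1 90/157 18/25 45/157 18/25 -6 -5 S
2 45/53 45/97 45/106 45/97 -6 -6 E
3 90/109 90/149 45/109 90/149 -5 -6 N
final -5 -5 W

n=0: pose=(-5,-5,W); sL=9/16, sR=9/8; mL=9/32, mR=9/8; mL+mR=45/32 → advance +1; mR−mL=27/32 → turn +1·90°
n=1: pose=(-6,-5,S); sL=90/157, sR=18/25; mL=45/157, mR=18/25; mL+mR=3951/3925 → advance +1; mR−mL=1701/3925 → turn +1·90°
n=2: pose=(-6,-6,E); sL=45/53, sR=45/97; mL=45/106, mR=45/97; mL+mR=9135/10282 → advance +1; mR−mL=405/10282 → turn +1·90°
n=3: pose=(-5,-6,N); sL=90/109, sR=90/149; mL=45/109, mR=90/149; mL+mR=16515/16241 → advance +1; mR−mL=3105/16241 → turn +1·90°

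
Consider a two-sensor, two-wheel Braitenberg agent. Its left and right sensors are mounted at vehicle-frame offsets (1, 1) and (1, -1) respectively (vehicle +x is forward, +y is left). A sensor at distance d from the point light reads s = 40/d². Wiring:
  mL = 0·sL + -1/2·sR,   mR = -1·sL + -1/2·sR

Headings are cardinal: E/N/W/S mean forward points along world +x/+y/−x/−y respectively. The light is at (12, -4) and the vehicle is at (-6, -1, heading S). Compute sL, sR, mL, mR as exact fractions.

left sensor world pos  = (-5, -2); dL² = 293
right sensor world pos = (-7, -2); dR² = 365
sL = 40/293 = 40/293
sR = 40/365 = 8/73
mL = 0·sL + -1/2·sR = -4/73
mR = -1·sL + -1/2·sR = -4092/21389

40/293 8/73 -4/73 -4092/21389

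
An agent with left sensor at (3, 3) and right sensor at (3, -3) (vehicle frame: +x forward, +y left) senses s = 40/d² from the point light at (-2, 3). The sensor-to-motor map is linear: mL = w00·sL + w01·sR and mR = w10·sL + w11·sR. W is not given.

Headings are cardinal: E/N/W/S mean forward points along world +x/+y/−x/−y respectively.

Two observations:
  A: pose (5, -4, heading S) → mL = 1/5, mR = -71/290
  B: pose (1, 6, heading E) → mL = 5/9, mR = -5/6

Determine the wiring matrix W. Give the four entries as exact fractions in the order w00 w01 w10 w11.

1 0 1/2 -1

obs A: pose=(5,-4,S) → sL=1/5, sR=10/29, mL=1/5, mR=-71/290
obs B: pose=(1,6,E) → sL=5/9, sR=10/9, mL=5/9, mR=-5/6
sensor matrix S = [[1/5, 10/29], [5/9, 10/9]]; det S = 8/261
solve [mL_A; mL_B] = S·[w00; w01] and [mR_A; mR_B] = S·[w10; w11]:
  w00 = 1, w01 = 0, w10 = 1/2, w11 = -1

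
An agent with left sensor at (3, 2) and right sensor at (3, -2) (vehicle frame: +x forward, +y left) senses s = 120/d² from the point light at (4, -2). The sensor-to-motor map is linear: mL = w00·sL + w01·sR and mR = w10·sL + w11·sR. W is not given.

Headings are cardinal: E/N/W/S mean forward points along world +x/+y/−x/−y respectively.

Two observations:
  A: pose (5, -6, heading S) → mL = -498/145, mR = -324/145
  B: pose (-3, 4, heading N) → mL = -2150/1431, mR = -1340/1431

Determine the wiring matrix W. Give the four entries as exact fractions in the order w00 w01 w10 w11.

-1/2 -1 -1/2 -1/2

obs A: pose=(5,-6,S) → sL=60/29, sR=12/5, mL=-498/145, mR=-324/145
obs B: pose=(-3,4,N) → sL=20/27, sR=60/53, mL=-2150/1431, mR=-1340/1431
sensor matrix S = [[60/29, 12/5], [20/27, 60/53]]; det S = 7808/13833
solve [mL_A; mL_B] = S·[w00; w01] and [mR_A; mR_B] = S·[w10; w11]:
  w00 = -1/2, w01 = -1, w10 = -1/2, w11 = -1/2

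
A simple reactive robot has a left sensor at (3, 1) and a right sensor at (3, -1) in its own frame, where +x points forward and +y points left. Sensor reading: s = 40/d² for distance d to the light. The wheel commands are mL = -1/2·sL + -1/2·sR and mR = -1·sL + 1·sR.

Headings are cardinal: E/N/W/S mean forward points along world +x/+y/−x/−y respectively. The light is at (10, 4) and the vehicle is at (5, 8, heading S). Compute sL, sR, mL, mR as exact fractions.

left sensor world pos  = (6, 5); dL² = 17
right sensor world pos = (4, 5); dR² = 37
sL = 40/17 = 40/17
sR = 40/37 = 40/37
mL = -1/2·sL + -1/2·sR = -1080/629
mR = -1·sL + 1·sR = -800/629

40/17 40/37 -1080/629 -800/629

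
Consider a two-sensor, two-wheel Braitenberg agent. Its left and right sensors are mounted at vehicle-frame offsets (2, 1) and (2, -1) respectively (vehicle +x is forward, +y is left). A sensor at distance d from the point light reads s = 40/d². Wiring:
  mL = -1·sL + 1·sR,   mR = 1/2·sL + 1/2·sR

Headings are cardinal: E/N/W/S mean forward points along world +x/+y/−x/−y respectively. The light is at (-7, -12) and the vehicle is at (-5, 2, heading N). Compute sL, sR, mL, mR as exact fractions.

40/257 8/53 -64/13621 2088/13621

left sensor world pos  = (-6, 4); dL² = 257
right sensor world pos = (-4, 4); dR² = 265
sL = 40/257 = 40/257
sR = 40/265 = 8/53
mL = -1·sL + 1·sR = -64/13621
mR = 1/2·sL + 1/2·sR = 2088/13621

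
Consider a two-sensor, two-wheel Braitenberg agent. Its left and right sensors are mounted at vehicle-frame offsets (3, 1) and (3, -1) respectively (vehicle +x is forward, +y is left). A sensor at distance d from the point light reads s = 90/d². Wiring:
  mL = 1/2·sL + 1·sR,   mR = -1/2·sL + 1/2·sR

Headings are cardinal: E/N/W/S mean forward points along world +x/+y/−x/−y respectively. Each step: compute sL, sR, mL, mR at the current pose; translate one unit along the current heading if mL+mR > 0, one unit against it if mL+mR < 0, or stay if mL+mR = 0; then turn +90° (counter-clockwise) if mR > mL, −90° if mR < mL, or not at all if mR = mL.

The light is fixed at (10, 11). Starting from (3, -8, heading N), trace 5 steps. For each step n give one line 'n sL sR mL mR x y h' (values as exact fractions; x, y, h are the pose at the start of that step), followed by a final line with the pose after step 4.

0 9/32 45/146 2097/4672 63/4672 3 -8 N
1 18/61 90/377 8883/22997 -648/22997 3 -7 E
2 45/233 9/49 6399/22834 -54/11417 4 -7 S
3 90/481 2/9 1367/4329 76/4329 4 -8 W
4 9/32 45/146 2097/4672 63/4672 3 -8 N
final 3 -7 E

n=0: pose=(3,-8,N); sL=9/32, sR=45/146; mL=2097/4672, mR=63/4672; mL+mR=135/292 → advance +1; mR−mL=-1017/2336 → turn -1·90°
n=1: pose=(3,-7,E); sL=18/61, sR=90/377; mL=8883/22997, mR=-648/22997; mL+mR=135/377 → advance +1; mR−mL=-9531/22997 → turn -1·90°
n=2: pose=(4,-7,S); sL=45/233, sR=9/49; mL=6399/22834, mR=-54/11417; mL+mR=27/98 → advance +1; mR−mL=-6507/22834 → turn -1·90°
n=3: pose=(4,-8,W); sL=90/481, sR=2/9; mL=1367/4329, mR=76/4329; mL+mR=1/3 → advance +1; mR−mL=-1291/4329 → turn -1·90°
n=4: pose=(3,-8,N); sL=9/32, sR=45/146; mL=2097/4672, mR=63/4672; mL+mR=135/292 → advance +1; mR−mL=-1017/2336 → turn -1·90°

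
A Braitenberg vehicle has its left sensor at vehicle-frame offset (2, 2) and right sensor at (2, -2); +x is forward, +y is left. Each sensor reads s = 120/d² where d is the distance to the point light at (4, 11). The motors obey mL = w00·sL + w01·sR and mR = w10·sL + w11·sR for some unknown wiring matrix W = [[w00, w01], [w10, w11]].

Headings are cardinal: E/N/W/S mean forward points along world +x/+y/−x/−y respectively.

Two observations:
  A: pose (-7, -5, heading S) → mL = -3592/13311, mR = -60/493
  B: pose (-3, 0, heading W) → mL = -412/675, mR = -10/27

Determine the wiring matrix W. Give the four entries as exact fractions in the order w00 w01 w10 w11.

-1/2 -1/2 0 -1/2

obs A: pose=(-7,-5,S) → sL=8/27, sR=120/493, mL=-3592/13311, mR=-60/493
obs B: pose=(-3,0,W) → sL=12/25, sR=20/27, mL=-412/675, mR=-10/27
sensor matrix S = [[8/27, 120/493], [12/25, 20/27]]; det S = 184448/1796985
solve [mL_A; mL_B] = S·[w00; w01] and [mR_A; mR_B] = S·[w10; w11]:
  w00 = -1/2, w01 = -1/2, w10 = 0, w11 = -1/2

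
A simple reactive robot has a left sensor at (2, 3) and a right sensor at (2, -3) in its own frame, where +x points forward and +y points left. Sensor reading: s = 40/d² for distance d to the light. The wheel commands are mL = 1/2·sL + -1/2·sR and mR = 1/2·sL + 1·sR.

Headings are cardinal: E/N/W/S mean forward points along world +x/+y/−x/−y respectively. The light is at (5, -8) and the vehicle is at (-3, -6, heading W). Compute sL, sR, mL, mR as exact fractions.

left sensor world pos  = (-5, -9); dL² = 101
right sensor world pos = (-5, -3); dR² = 125
sL = 40/101 = 40/101
sR = 40/125 = 8/25
mL = 1/2·sL + -1/2·sR = 96/2525
mR = 1/2·sL + 1·sR = 1308/2525

40/101 8/25 96/2525 1308/2525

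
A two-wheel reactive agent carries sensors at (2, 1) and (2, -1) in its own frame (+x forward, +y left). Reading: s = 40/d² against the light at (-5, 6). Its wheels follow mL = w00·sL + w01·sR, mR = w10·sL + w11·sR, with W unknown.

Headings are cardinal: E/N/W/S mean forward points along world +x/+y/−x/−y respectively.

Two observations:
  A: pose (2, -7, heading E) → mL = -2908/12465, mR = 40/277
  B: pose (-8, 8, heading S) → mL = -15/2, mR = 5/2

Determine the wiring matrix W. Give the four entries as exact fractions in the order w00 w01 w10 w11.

obs A: pose=(2,-7,E) → sL=8/45, sR=40/277, mL=-2908/12465, mR=40/277
obs B: pose=(-8,8,S) → sL=10, sR=5/2, mL=-15/2, mR=5/2
sensor matrix S = [[8/45, 40/277], [10, 5/2]]; det S = -2492/2493
solve [mL_A; mL_B] = S·[w00; w01] and [mR_A; mR_B] = S·[w10; w11]:
  w00 = -1/2, w01 = -1, w10 = 0, w11 = 1

-1/2 -1 0 1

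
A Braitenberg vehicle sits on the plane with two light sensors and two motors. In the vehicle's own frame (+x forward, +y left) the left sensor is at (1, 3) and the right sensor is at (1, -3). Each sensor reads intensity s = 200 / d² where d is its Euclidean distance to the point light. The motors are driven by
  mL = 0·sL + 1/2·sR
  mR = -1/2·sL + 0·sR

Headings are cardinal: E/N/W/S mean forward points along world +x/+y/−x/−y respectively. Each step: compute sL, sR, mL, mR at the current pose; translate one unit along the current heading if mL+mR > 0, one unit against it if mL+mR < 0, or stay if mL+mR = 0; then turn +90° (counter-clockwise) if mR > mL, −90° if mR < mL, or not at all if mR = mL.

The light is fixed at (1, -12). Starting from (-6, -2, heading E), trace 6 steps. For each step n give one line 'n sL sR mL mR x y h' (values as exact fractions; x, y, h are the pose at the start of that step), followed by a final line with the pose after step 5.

n=0: pose=(-6,-2,E); sL=40/41, sR=40/17; mL=20/17, mR=-20/41; mL+mR=480/697 → advance +1; mR−mL=-1160/697 → turn -1·90°
n=1: pose=(-5,-2,S); sL=20/9, sR=100/81; mL=50/81, mR=-10/9; mL+mR=-40/81 → advance -1; mR−mL=-140/81 → turn -1·90°
n=2: pose=(-5,-1,W); sL=200/113, sR=40/49; mL=20/49, mR=-100/113; mL+mR=-2640/5537 → advance -1; mR−mL=-7160/5537 → turn -1·90°
n=3: pose=(-4,-1,N); sL=25/26, sR=50/37; mL=25/37, mR=-25/52; mL+mR=375/1924 → advance +1; mR−mL=-2225/1924 → turn -1·90°
n=4: pose=(-4,0,E); sL=200/241, sR=200/97; mL=100/97, mR=-100/241; mL+mR=14400/23377 → advance +1; mR−mL=-33800/23377 → turn -1·90°
n=5: pose=(-3,0,S); sL=100/61, sR=20/17; mL=10/17, mR=-50/61; mL+mR=-240/1037 → advance -1; mR−mL=-1460/1037 → turn -1·90°

0 40/41 40/17 20/17 -20/41 -6 -2 E
1 20/9 100/81 50/81 -10/9 -5 -2 S
2 200/113 40/49 20/49 -100/113 -5 -1 W
3 25/26 50/37 25/37 -25/52 -4 -1 N
4 200/241 200/97 100/97 -100/241 -4 0 E
5 100/61 20/17 10/17 -50/61 -3 0 S
final -3 1 W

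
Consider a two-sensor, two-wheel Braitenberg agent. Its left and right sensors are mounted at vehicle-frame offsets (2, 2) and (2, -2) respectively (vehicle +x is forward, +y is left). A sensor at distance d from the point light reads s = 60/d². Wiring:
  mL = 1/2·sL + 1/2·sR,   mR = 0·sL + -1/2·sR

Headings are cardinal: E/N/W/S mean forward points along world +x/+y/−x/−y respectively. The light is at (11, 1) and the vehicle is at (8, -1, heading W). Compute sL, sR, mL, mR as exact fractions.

left sensor world pos  = (6, -3); dL² = 41
right sensor world pos = (6, 1); dR² = 25
sL = 60/41 = 60/41
sR = 60/25 = 12/5
mL = 1/2·sL + 1/2·sR = 396/205
mR = 0·sL + -1/2·sR = -6/5

60/41 12/5 396/205 -6/5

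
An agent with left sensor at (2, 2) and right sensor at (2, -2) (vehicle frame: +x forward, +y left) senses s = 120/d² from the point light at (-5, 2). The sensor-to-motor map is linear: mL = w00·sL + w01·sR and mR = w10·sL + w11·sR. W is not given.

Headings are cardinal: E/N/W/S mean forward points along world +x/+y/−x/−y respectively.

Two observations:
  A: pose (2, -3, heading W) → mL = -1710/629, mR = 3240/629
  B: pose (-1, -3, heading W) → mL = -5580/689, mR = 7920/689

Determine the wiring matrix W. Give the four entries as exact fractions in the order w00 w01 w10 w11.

1/2 -1 1 1

obs A: pose=(2,-3,W) → sL=60/37, sR=60/17, mL=-1710/629, mR=3240/629
obs B: pose=(-1,-3,W) → sL=120/53, sR=120/13, mL=-5580/689, mR=7920/689
sensor matrix S = [[60/37, 60/17], [120/53, 120/13]]; det S = 3024000/433381
solve [mL_A; mL_B] = S·[w00; w01] and [mR_A; mR_B] = S·[w10; w11]:
  w00 = 1/2, w01 = -1, w10 = 1, w11 = 1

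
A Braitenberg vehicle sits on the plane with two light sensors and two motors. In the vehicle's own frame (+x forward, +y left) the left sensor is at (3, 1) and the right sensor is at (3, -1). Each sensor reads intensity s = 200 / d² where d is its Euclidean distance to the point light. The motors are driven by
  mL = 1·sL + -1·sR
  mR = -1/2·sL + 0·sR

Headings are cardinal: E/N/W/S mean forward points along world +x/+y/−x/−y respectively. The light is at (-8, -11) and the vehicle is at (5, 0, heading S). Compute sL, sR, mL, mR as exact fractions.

left sensor world pos  = (6, -3); dL² = 260
right sensor world pos = (4, -3); dR² = 208
sL = 200/260 = 10/13
sR = 200/208 = 25/26
mL = 1·sL + -1·sR = -5/26
mR = -1/2·sL + 0·sR = -5/13

10/13 25/26 -5/26 -5/13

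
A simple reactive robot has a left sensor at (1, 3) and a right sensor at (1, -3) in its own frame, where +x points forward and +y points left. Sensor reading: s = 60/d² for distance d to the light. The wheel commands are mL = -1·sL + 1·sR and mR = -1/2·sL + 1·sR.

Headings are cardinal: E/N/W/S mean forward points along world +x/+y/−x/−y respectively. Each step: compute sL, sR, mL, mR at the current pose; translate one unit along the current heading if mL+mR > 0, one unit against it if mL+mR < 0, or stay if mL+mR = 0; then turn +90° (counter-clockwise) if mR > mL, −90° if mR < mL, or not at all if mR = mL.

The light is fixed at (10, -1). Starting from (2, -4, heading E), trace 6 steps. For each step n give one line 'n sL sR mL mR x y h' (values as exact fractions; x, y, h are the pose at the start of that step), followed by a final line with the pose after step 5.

0 60/49 12/17 -432/833 78/833 2 -4 E
1 15/37 3/2 81/74 48/37 1 -4 N
2 12/25 60/101 288/2525 894/2525 1 -3 W
3 30/29 30/89 -1800/2581 -465/2581 0 -3 S
4 12/17 60/97 -144/1649 438/1649 0 -2 E
5 5/12 5/3 5/4 35/24 1 -2 N
final 1 -1 W

n=0: pose=(2,-4,E); sL=60/49, sR=12/17; mL=-432/833, mR=78/833; mL+mR=-354/833 → advance -1; mR−mL=30/49 → turn +1·90°
n=1: pose=(1,-4,N); sL=15/37, sR=3/2; mL=81/74, mR=48/37; mL+mR=177/74 → advance +1; mR−mL=15/74 → turn +1·90°
n=2: pose=(1,-3,W); sL=12/25, sR=60/101; mL=288/2525, mR=894/2525; mL+mR=1182/2525 → advance +1; mR−mL=6/25 → turn +1·90°
n=3: pose=(0,-3,S); sL=30/29, sR=30/89; mL=-1800/2581, mR=-465/2581; mL+mR=-2265/2581 → advance -1; mR−mL=15/29 → turn +1·90°
n=4: pose=(0,-2,E); sL=12/17, sR=60/97; mL=-144/1649, mR=438/1649; mL+mR=294/1649 → advance +1; mR−mL=6/17 → turn +1·90°
n=5: pose=(1,-2,N); sL=5/12, sR=5/3; mL=5/4, mR=35/24; mL+mR=65/24 → advance +1; mR−mL=5/24 → turn +1·90°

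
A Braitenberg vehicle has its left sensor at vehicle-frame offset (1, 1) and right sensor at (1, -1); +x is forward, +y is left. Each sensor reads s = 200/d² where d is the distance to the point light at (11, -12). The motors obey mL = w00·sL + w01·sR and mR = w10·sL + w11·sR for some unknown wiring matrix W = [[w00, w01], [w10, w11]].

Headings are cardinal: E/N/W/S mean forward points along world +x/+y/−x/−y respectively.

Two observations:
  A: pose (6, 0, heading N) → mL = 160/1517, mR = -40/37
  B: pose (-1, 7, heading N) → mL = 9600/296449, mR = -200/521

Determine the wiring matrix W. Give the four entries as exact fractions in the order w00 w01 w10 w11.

obs A: pose=(6,0,N) → sL=40/41, sR=40/37, mL=160/1517, mR=-40/37
obs B: pose=(-1,7,N) → sL=200/569, sR=200/521, mL=9600/296449, mR=-200/521
sensor matrix S = [[40/41, 40/37], [200/569, 200/521]]; det S = -2464000/449713133
solve [mL_A; mL_B] = S·[w00; w01] and [mR_A; mR_B] = S·[w10; w11]:
  w00 = -1, w01 = 1, w10 = 0, w11 = -1

-1 1 0 -1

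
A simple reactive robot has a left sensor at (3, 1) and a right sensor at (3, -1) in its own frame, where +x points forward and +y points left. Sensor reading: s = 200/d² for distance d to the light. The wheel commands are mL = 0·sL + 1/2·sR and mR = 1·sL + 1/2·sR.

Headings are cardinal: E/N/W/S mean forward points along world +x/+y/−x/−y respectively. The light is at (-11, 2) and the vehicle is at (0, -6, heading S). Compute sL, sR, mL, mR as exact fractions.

left sensor world pos  = (1, -9); dL² = 265
right sensor world pos = (-1, -9); dR² = 221
sL = 200/265 = 40/53
sR = 200/221 = 200/221
mL = 0·sL + 1/2·sR = 100/221
mR = 1·sL + 1/2·sR = 14140/11713

40/53 200/221 100/221 14140/11713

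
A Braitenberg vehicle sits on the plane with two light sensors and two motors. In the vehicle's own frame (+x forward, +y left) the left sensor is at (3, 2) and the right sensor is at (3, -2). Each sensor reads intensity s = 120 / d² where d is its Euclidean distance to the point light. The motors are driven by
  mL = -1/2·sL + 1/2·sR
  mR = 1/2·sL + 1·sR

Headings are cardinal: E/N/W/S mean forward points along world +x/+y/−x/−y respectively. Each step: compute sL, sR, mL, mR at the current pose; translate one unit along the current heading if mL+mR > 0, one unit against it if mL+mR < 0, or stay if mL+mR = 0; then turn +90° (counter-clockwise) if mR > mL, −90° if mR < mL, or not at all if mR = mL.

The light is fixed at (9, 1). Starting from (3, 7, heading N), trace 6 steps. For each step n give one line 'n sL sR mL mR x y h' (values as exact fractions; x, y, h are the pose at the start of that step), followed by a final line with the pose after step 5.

n=0: pose=(3,7,N); sL=24/29, sR=120/97; mL=576/2813, mR=4644/2813; mL+mR=180/97 → advance +1; mR−mL=4068/2813 → turn +1·90°
n=1: pose=(3,8,W); sL=60/53, sR=20/27; mL=-280/1431, mR=1870/1431; mL+mR=10/9 → advance +1; mR−mL=2150/1431 → turn +1·90°
n=2: pose=(2,8,S); sL=120/41, sR=120/97; mL=-3360/3977, mR=10740/3977; mL+mR=180/97 → advance +1; mR−mL=14100/3977 → turn +1·90°
n=3: pose=(2,7,E); sL=3/2, sR=15/4; mL=9/8, mR=9/2; mL+mR=45/8 → advance +1; mR−mL=27/8 → turn +1·90°
n=4: pose=(3,7,N); sL=24/29, sR=120/97; mL=576/2813, mR=4644/2813; mL+mR=180/97 → advance +1; mR−mL=4068/2813 → turn +1·90°
n=5: pose=(3,8,W); sL=60/53, sR=20/27; mL=-280/1431, mR=1870/1431; mL+mR=10/9 → advance +1; mR−mL=2150/1431 → turn +1·90°

0 24/29 120/97 576/2813 4644/2813 3 7 N
1 60/53 20/27 -280/1431 1870/1431 3 8 W
2 120/41 120/97 -3360/3977 10740/3977 2 8 S
3 3/2 15/4 9/8 9/2 2 7 E
4 24/29 120/97 576/2813 4644/2813 3 7 N
5 60/53 20/27 -280/1431 1870/1431 3 8 W
final 2 8 S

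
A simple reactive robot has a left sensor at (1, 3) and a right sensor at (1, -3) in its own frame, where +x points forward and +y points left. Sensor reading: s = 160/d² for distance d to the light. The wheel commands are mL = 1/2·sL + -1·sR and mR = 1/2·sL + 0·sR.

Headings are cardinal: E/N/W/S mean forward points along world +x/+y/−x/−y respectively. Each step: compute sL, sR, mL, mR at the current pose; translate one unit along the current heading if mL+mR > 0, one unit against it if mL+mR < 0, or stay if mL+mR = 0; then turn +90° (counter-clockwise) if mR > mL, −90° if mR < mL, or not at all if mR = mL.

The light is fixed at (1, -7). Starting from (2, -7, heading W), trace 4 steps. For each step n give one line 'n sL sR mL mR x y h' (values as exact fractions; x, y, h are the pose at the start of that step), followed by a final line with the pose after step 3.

n=0: pose=(2,-7,W); sL=160/9, sR=160/9; mL=-80/9, mR=80/9; mL+mR=0 → advance +0; mR−mL=160/9 → turn +1·90°
n=1: pose=(2,-7,S); sL=160/17, sR=32; mL=-464/17, mR=80/17; mL+mR=-384/17 → advance -1; mR−mL=32 → turn +1·90°
n=2: pose=(2,-6,E); sL=8, sR=20; mL=-16, mR=4; mL+mR=-12 → advance -1; mR−mL=20 → turn +1·90°
n=3: pose=(1,-6,N); sL=160/13, sR=160/13; mL=-80/13, mR=80/13; mL+mR=0 → advance +0; mR−mL=160/13 → turn +1·90°

0 160/9 160/9 -80/9 80/9 2 -7 W
1 160/17 32 -464/17 80/17 2 -7 S
2 8 20 -16 4 2 -6 E
3 160/13 160/13 -80/13 80/13 1 -6 N
final 1 -6 W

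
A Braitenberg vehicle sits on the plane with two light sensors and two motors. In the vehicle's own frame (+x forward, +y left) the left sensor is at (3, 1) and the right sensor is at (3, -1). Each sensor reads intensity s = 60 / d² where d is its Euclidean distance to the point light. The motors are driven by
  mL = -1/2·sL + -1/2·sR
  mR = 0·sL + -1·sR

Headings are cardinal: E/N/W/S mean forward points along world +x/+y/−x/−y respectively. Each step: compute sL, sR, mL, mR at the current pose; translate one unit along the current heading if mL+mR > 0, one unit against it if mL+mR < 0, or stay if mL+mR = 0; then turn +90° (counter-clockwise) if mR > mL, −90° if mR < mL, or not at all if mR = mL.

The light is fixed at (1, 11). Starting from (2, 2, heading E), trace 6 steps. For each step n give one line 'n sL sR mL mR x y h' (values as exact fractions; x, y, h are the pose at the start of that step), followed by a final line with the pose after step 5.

0 3/4 15/29 -147/232 -15/29 2 2 E
1 60/37 60/37 -60/37 -60/37 1 2 N
2 6/5 6/5 -6/5 -6/5 1 1 N
3 12/13 12/13 -12/13 -12/13 1 0 N
4 30/41 30/41 -30/41 -30/41 1 -1 N
5 60/101 60/101 -60/101 -60/101 1 -2 N
final 1 -3 N

n=0: pose=(2,2,E); sL=3/4, sR=15/29; mL=-147/232, mR=-15/29; mL+mR=-267/232 → advance -1; mR−mL=27/232 → turn +1·90°
n=1: pose=(1,2,N); sL=60/37, sR=60/37; mL=-60/37, mR=-60/37; mL+mR=-120/37 → advance -1; mR−mL=0 → turn +0·90°
n=2: pose=(1,1,N); sL=6/5, sR=6/5; mL=-6/5, mR=-6/5; mL+mR=-12/5 → advance -1; mR−mL=0 → turn +0·90°
n=3: pose=(1,0,N); sL=12/13, sR=12/13; mL=-12/13, mR=-12/13; mL+mR=-24/13 → advance -1; mR−mL=0 → turn +0·90°
n=4: pose=(1,-1,N); sL=30/41, sR=30/41; mL=-30/41, mR=-30/41; mL+mR=-60/41 → advance -1; mR−mL=0 → turn +0·90°
n=5: pose=(1,-2,N); sL=60/101, sR=60/101; mL=-60/101, mR=-60/101; mL+mR=-120/101 → advance -1; mR−mL=0 → turn +0·90°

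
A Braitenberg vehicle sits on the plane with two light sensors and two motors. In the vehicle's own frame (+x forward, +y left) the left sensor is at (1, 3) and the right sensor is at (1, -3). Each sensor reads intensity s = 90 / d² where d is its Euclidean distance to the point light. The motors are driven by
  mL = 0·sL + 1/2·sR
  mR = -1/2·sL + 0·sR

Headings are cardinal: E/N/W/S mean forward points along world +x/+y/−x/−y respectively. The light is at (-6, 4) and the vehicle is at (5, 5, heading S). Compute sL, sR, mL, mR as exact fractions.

left sensor world pos  = (8, 4); dL² = 196
right sensor world pos = (2, 4); dR² = 64
sL = 90/196 = 45/98
sR = 90/64 = 45/32
mL = 0·sL + 1/2·sR = 45/64
mR = -1/2·sL + 0·sR = -45/196

45/98 45/32 45/64 -45/196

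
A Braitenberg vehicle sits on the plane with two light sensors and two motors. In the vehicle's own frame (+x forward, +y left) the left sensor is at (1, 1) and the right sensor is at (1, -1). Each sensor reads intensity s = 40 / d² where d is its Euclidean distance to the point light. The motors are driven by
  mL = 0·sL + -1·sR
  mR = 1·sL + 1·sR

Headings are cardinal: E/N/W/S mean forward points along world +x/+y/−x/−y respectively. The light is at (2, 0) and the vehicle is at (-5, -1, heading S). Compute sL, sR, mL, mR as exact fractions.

1 10/17 -10/17 27/17

left sensor world pos  = (-4, -2); dL² = 40
right sensor world pos = (-6, -2); dR² = 68
sL = 40/40 = 1
sR = 40/68 = 10/17
mL = 0·sL + -1·sR = -10/17
mR = 1·sL + 1·sR = 27/17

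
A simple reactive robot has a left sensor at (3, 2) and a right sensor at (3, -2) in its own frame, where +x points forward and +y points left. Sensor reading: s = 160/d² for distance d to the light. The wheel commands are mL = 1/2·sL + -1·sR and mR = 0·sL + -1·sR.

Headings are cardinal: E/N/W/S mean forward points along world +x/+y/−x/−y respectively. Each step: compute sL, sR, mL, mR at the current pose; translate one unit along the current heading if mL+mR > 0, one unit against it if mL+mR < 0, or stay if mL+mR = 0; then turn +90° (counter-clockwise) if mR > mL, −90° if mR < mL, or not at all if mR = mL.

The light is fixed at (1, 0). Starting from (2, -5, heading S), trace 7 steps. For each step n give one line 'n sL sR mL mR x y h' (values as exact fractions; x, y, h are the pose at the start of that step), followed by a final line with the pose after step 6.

0 160/73 32/13 -1296/949 -32/13 2 -5 S
1 4 20 -18 -20 2 -4 W
2 160 160/17 1200/17 -160/17 3 -4 N
3 80/13 16/5 -8/65 -16/5 3 -3 E
4 32/9 160/37 -848/333 -160/37 2 -3 S
5 8 40 -36 -40 2 -2 W
6 160 160/17 1200/17 -160/17 3 -2 N
final 3 -1 E

n=0: pose=(2,-5,S); sL=160/73, sR=32/13; mL=-1296/949, mR=-32/13; mL+mR=-3632/949 → advance -1; mR−mL=-80/73 → turn -1·90°
n=1: pose=(2,-4,W); sL=4, sR=20; mL=-18, mR=-20; mL+mR=-38 → advance -1; mR−mL=-2 → turn -1·90°
n=2: pose=(3,-4,N); sL=160, sR=160/17; mL=1200/17, mR=-160/17; mL+mR=1040/17 → advance +1; mR−mL=-80 → turn -1·90°
n=3: pose=(3,-3,E); sL=80/13, sR=16/5; mL=-8/65, mR=-16/5; mL+mR=-216/65 → advance -1; mR−mL=-40/13 → turn -1·90°
n=4: pose=(2,-3,S); sL=32/9, sR=160/37; mL=-848/333, mR=-160/37; mL+mR=-2288/333 → advance -1; mR−mL=-16/9 → turn -1·90°
n=5: pose=(2,-2,W); sL=8, sR=40; mL=-36, mR=-40; mL+mR=-76 → advance -1; mR−mL=-4 → turn -1·90°
n=6: pose=(3,-2,N); sL=160, sR=160/17; mL=1200/17, mR=-160/17; mL+mR=1040/17 → advance +1; mR−mL=-80 → turn -1·90°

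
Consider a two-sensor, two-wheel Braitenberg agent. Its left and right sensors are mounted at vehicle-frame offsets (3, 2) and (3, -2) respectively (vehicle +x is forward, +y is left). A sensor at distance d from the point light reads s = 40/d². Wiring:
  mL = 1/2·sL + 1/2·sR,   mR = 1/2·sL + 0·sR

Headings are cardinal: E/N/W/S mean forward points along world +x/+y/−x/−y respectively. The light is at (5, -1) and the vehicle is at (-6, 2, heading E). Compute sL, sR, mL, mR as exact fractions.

40/89 8/13 616/1157 20/89

left sensor world pos  = (-3, 4); dL² = 89
right sensor world pos = (-3, 0); dR² = 65
sL = 40/89 = 40/89
sR = 40/65 = 8/13
mL = 1/2·sL + 1/2·sR = 616/1157
mR = 1/2·sL + 0·sR = 20/89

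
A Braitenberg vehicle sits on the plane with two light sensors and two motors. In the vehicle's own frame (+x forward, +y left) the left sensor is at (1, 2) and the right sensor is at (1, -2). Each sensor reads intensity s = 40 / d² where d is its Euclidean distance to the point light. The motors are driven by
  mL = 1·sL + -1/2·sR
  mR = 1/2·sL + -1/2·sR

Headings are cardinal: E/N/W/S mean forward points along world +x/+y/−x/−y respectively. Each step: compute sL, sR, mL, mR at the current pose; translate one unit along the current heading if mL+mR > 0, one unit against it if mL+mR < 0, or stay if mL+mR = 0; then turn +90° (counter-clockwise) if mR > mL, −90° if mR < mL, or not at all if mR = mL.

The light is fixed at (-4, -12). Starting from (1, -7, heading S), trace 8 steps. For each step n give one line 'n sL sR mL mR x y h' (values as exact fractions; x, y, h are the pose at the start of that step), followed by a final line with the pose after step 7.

n=0: pose=(1,-7,S); sL=8/13, sR=8/5; mL=-12/65, mR=-32/65; mL+mR=-44/65 → advance -1; mR−mL=-4/13 → turn -1·90°
n=1: pose=(1,-6,W); sL=5/4, sR=1/2; mL=1, mR=3/8; mL+mR=11/8 → advance +1; mR−mL=-5/8 → turn -1·90°
n=2: pose=(0,-6,N); sL=40/53, sR=8/17; mL=468/901, mR=128/901; mL+mR=596/901 → advance +1; mR−mL=-20/53 → turn -1·90°
n=3: pose=(0,-5,E); sL=20/53, sR=4/5; mL=-6/265, mR=-56/265; mL+mR=-62/265 → advance -1; mR−mL=-10/53 → turn -1·90°
n=4: pose=(-1,-5,S); sL=40/61, sR=40/37; mL=260/2257, mR=-480/2257; mL+mR=-220/2257 → advance -1; mR−mL=-20/61 → turn -1·90°
n=5: pose=(-1,-4,W); sL=1, sR=5/13; mL=21/26, mR=4/13; mL+mR=29/26 → advance +1; mR−mL=-1/2 → turn -1·90°
n=6: pose=(-2,-4,N); sL=40/81, sR=40/97; mL=2260/7857, mR=320/7857; mL+mR=860/2619 → advance +1; mR−mL=-20/81 → turn -1·90°
n=7: pose=(-2,-3,E); sL=4/13, sR=20/29; mL=-14/377, mR=-72/377; mL+mR=-86/377 → advance -1; mR−mL=-2/13 → turn -1·90°

0 8/13 8/5 -12/65 -32/65 1 -7 S
1 5/4 1/2 1 3/8 1 -6 W
2 40/53 8/17 468/901 128/901 0 -6 N
3 20/53 4/5 -6/265 -56/265 0 -5 E
4 40/61 40/37 260/2257 -480/2257 -1 -5 S
5 1 5/13 21/26 4/13 -1 -4 W
6 40/81 40/97 2260/7857 320/7857 -2 -4 N
7 4/13 20/29 -14/377 -72/377 -2 -3 E
final -3 -3 S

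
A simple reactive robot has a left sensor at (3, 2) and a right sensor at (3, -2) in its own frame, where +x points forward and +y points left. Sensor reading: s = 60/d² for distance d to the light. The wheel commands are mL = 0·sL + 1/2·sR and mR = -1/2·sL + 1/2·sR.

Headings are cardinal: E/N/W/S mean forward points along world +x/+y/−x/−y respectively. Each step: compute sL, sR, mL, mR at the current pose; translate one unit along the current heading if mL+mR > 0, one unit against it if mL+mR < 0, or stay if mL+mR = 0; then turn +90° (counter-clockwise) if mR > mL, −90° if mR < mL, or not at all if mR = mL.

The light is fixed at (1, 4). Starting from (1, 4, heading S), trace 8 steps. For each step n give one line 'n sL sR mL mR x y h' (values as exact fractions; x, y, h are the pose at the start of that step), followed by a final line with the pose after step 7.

n=0: pose=(1,4,S); sL=60/13, sR=60/13; mL=30/13, mR=0; mL+mR=30/13 → advance +1; mR−mL=-30/13 → turn -1·90°
n=1: pose=(1,3,W); sL=10/3, sR=6; mL=3, mR=4/3; mL+mR=13/3 → advance +1; mR−mL=-5/3 → turn -1·90°
n=2: pose=(0,3,N); sL=60/13, sR=12; mL=6, mR=48/13; mL+mR=126/13 → advance +1; mR−mL=-30/13 → turn -1·90°
n=3: pose=(0,4,E); sL=15/2, sR=15/2; mL=15/4, mR=0; mL+mR=15/4 → advance +1; mR−mL=-15/4 → turn -1·90°
n=4: pose=(1,4,S); sL=60/13, sR=60/13; mL=30/13, mR=0; mL+mR=30/13 → advance +1; mR−mL=-30/13 → turn -1·90°
n=5: pose=(1,3,W); sL=10/3, sR=6; mL=3, mR=4/3; mL+mR=13/3 → advance +1; mR−mL=-5/3 → turn -1·90°
n=6: pose=(0,3,N); sL=60/13, sR=12; mL=6, mR=48/13; mL+mR=126/13 → advance +1; mR−mL=-30/13 → turn -1·90°
n=7: pose=(0,4,E); sL=15/2, sR=15/2; mL=15/4, mR=0; mL+mR=15/4 → advance +1; mR−mL=-15/4 → turn -1·90°

0 60/13 60/13 30/13 0 1 4 S
1 10/3 6 3 4/3 1 3 W
2 60/13 12 6 48/13 0 3 N
3 15/2 15/2 15/4 0 0 4 E
4 60/13 60/13 30/13 0 1 4 S
5 10/3 6 3 4/3 1 3 W
6 60/13 12 6 48/13 0 3 N
7 15/2 15/2 15/4 0 0 4 E
final 1 4 S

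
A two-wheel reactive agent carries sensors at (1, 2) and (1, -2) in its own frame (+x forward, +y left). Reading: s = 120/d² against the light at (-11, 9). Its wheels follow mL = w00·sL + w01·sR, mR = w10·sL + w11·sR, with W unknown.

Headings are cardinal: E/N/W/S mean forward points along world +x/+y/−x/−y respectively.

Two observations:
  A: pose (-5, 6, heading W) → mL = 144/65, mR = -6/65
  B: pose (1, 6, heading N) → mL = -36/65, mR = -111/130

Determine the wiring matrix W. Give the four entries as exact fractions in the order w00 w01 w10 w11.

obs A: pose=(-5,6,W) → sL=12/5, sR=60/13, mL=144/65, mR=-6/65
obs B: pose=(1,6,N) → sL=15/13, sR=3/5, mL=-36/65, mR=-111/130
sensor matrix S = [[12/5, 60/13], [15/13, 3/5]]; det S = -16416/4225
solve [mL_A; mL_B] = S·[w00; w01] and [mR_A; mR_B] = S·[w10; w11]:
  w00 = -1, w01 = 1, w10 = -1, w11 = 1/2

-1 1 -1 1/2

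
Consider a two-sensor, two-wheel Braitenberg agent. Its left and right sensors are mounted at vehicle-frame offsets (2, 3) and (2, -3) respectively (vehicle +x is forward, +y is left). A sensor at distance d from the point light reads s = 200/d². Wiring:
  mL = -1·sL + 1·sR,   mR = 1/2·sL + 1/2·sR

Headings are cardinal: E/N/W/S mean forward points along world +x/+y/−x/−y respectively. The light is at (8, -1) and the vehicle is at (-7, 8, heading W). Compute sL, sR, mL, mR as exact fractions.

8/13 200/433 -864/5629 3032/5629

left sensor world pos  = (-9, 5); dL² = 325
right sensor world pos = (-9, 11); dR² = 433
sL = 200/325 = 8/13
sR = 200/433 = 200/433
mL = -1·sL + 1·sR = -864/5629
mR = 1/2·sL + 1/2·sR = 3032/5629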